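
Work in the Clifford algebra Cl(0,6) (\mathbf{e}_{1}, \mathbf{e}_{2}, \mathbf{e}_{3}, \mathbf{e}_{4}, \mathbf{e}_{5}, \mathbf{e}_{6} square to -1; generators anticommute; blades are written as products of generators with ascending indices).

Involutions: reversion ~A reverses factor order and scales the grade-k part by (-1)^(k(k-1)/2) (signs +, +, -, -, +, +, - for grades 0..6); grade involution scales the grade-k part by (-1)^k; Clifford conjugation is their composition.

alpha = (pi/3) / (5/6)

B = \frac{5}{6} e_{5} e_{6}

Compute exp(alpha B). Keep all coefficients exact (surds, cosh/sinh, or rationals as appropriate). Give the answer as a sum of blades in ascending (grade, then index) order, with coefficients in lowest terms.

B^2 = (\frac{5}{6})^2*(e_{5} e_{6})^2 = \frac{25}{36}*(-1) = -\frac{25}{36} (a basis 2-blade squares to minus the product of its generators' squares).
B^2 = -\frac{25}{36} — since the square is negative, the closed form is circular: l = \frac{5}{6}, alpha*l = \frac{\pi}{3}, so exp(alpha B) = cos(\frac{\pi}{3}) + (sin(\frac{\pi}{3})/(\frac{5}{6}))*B = \frac{1}{2} + (\frac{3 \sqrt{3}}{5})*B.
Answer: \frac{1}{2} + \frac{\sqrt{3}}{2} e_{5} e_{6}


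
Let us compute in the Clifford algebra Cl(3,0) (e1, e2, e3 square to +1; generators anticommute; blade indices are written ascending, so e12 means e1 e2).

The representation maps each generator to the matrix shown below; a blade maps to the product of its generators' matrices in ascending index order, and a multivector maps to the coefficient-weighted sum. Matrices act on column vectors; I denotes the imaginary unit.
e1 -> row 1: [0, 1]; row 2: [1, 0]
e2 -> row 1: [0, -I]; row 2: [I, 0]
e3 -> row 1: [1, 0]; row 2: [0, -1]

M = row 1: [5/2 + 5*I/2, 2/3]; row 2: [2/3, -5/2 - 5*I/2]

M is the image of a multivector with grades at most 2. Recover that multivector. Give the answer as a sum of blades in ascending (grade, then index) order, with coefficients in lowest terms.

Method: 1, rho(e1), rho(e2), rho(e3) form a trace-orthogonal basis of the 2x2 complex matrices (tr(X Y) = 2 if X = Y, else 0), so M = m0*1 + m1*rho(e1) + m2*rho(e2) + m3*rho(e3) with m0 = tr(M)/2 = 0, m1 = tr(M rho(e1))/2 = 2/3, m2 = tr(M rho(e2))/2 = 0, m3 = tr(M rho(e3))/2 = 5/2 + 5*I/2.
Multiplying table entries, the bivector images are rho(e12) = I*rho(e3), rho(e13) = -I*rho(e2), rho(e23) = I*rho(e1); with real blade coefficients the real parts of m0..m3 are the coefficients of 1, e1, e2, e3 and the imaginary parts give the bivectors (e23: Im m1, e13: -Im m2, e12: Im m3).
Answer: 2/3*e1 + 5/2*e3 + 5/2*e12


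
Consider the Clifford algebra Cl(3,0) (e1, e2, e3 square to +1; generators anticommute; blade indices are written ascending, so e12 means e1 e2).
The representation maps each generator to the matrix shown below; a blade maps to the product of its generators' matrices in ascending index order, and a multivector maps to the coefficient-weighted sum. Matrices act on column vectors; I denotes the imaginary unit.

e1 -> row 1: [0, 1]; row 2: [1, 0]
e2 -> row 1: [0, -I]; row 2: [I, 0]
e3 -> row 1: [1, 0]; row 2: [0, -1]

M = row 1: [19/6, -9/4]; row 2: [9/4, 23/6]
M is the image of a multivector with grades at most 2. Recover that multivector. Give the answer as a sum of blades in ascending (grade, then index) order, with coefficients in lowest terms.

Method: 1, rho(e1), rho(e2), rho(e3) form a trace-orthogonal basis of the 2x2 complex matrices (tr(X Y) = 2 if X = Y, else 0), so M = m0*1 + m1*rho(e1) + m2*rho(e2) + m3*rho(e3) with m0 = tr(M)/2 = 7/2, m1 = tr(M rho(e1))/2 = 0, m2 = tr(M rho(e2))/2 = -9*I/4, m3 = tr(M rho(e3))/2 = -1/3.
Multiplying table entries, the bivector images are rho(e12) = I*rho(e3), rho(e13) = -I*rho(e2), rho(e23) = I*rho(e1); with real blade coefficients the real parts of m0..m3 are the coefficients of 1, e1, e2, e3 and the imaginary parts give the bivectors (e23: Im m1, e13: -Im m2, e12: Im m3).
Answer: 7/2 - 1/3*e3 + 9/4*e13


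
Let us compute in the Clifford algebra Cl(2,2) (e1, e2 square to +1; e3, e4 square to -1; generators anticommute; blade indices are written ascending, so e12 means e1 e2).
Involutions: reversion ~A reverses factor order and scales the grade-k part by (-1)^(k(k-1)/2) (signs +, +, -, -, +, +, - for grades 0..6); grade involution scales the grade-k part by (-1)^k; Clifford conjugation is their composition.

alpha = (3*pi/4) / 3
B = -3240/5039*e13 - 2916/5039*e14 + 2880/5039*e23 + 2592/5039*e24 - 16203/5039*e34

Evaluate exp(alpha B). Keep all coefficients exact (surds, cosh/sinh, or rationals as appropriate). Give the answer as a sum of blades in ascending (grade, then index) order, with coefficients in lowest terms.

B^2 term by term: the squares give (-3240/5039)^2*(e13)^2 + (-2916/5039)^2*(e14)^2 + (2880/5039)^2*(e23)^2 + (2592/5039)^2*(e24)^2 + (-16203/5039)^2*(e34)^2 = 10497600/25391521*(+1) + 8503056/25391521*(+1) + 8294400/25391521*(+1) + 6718464/25391521*(+1) + 262537209/25391521*(-1) = -9 (each basis 2-blade squares to minus the product of its generators' squares); cross terms between blades sharing an index anticommute and cancel; the commuting (index-disjoint) pairs give grade-4 terms 2*c*c'*(blade product), which cancel blade by blade — e1234: 16796160/25391521 - 16796160/25391521 = 0 — confirming B is simple. So B^2 = -9.
B^2 = -9 — circular case — the even/odd split gives cos and sin: l = 3, alpha*l = 3*pi/4, so exp(alpha B) = cos(3*pi/4) + (sin(3*pi/4)/3)*B = -sqrt(2)/2 + (sqrt(2)/6)*B.
Answer: -sqrt(2)/2 - 540*sqrt(2)/5039*e13 - 486*sqrt(2)/5039*e14 + 480*sqrt(2)/5039*e23 + 432*sqrt(2)/5039*e24 - 5401*sqrt(2)/10078*e34


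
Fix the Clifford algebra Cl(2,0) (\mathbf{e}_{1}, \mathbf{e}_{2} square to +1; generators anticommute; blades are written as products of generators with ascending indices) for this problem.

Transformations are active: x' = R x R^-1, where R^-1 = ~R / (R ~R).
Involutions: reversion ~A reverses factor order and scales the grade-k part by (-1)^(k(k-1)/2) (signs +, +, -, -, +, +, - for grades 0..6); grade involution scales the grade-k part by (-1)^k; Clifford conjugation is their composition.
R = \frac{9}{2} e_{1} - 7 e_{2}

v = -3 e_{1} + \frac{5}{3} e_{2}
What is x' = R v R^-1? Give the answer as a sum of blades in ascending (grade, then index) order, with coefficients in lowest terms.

~R = \frac{9}{2} e_{1} - 7 e_{2}, and R ~R = \frac{277}{4}, so R^-1 = ~R / (\frac{277}{4}).
R v = -\frac{151}{6} - \frac{27}{2} e_{1} e_{2}
Answer: -\frac{75}{277} e_{1} + \frac{2843}{831} e_{2}


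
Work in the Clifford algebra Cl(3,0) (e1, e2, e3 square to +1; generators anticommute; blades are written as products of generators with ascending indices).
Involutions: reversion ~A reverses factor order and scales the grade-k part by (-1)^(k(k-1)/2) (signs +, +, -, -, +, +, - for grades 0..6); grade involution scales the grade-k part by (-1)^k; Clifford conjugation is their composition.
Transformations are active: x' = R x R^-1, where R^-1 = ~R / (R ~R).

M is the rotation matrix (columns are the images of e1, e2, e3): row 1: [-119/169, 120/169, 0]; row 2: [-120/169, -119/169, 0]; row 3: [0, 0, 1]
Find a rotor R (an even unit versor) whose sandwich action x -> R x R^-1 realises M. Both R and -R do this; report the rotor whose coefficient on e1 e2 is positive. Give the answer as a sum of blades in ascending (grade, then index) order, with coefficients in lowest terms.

Method: write R = a + b12*e1 e2 + b13*e1 e3 + b23*e2 e3 with a^2 + b12^2 + b13^2 + b23^2 = 1 (so R^-1 = ~R). Expanding the columns R e_j ~R gives tr M = 4a^2 - 1 and, from the antisymmetric part, M21 - M12 = -4a*b12, M13 - M31 = 4a*b13, M32 - M23 = -4a*b23.
Here tr M = -69/169, so a^2 = (1 + tr M)/4 = 25/169 and a = ±5/13. Taking a = 5/13: M21 - M12 = -240/169, M13 - M31 = 0, M32 - M23 = 0, giving b12 = 12/13, b13 = 0, b23 = 0, i.e. R = 5/13 + 12/13*e1 e2.
Its e1 e2 coefficient is already positive.
Answer: 5/13 + 12/13*e1 e2. Note: both R and -R realise this M (trace -69/169); the covering map identifies them, and the e1 e2-coefficient sign is the tie-breaker.


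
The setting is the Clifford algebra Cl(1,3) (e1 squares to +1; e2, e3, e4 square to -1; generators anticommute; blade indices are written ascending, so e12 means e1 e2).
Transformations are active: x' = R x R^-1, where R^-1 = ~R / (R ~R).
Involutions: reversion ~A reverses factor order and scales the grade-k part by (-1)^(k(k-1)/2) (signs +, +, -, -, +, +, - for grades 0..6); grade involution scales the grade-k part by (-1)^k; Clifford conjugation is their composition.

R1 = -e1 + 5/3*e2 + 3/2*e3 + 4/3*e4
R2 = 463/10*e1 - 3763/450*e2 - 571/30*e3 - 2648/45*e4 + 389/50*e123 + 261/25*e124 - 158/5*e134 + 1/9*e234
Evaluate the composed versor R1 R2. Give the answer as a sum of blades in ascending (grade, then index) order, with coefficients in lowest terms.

Distribute over the terms of R1 (each basis-blade product reordered to ascending indices, repeated generators contracted through their squares):
(-e1) R2 = -463/10 + 3763/450*e12 + 571/30*e13 + 2648/45*e14 - 389/50*e23 - 261/25*e24 + 158/5*e34 - 1/9*e1234
(5/3*e2) R2 = 3763/270 - 463/6*e12 + 389/30*e13 + 87/5*e14 - 571/18*e23 - 2648/27*e24 - 5/27*e34 + 158/3*e1234
(3/2*e3) R2 = 571/20 - 1167/100*e12 - 1389/20*e13 - 237/5*e14 + 3763/300*e23 + 1/6*e24 - 1324/15*e34 + 783/50*e1234
(4/3*e4) R2 = 10592/135 - 348/25*e12 + 632/15*e13 - 926/15*e14 - 4/27*e23 + 7526/675*e24 + 1142/45*e34 - 778/75*e1234
Summing the partial products and collecting blades:
Answer: 40309/540 - 16991/180*e12 + 281/60*e13 - 296/9*e14 - 73189/2700*e23 - 43739/450*e24 - 4249/135*e34 + 26029/450*e1234


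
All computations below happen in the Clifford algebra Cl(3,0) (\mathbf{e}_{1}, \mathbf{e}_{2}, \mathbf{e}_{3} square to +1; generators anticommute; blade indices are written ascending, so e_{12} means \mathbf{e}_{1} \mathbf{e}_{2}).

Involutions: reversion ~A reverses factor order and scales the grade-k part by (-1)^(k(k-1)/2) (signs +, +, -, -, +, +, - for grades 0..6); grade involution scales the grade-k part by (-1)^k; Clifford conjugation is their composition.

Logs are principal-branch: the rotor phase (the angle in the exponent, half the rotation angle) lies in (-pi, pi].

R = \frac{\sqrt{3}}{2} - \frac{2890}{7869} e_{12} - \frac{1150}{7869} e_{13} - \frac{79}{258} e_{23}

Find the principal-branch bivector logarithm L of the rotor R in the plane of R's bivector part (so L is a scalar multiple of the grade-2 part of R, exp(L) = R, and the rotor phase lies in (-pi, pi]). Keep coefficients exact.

The scalar part of R is \frac{\sqrt{3}}{2}, and that scalar determines the rotor phase on the principal branch; recovering the unit plane as bivector-part over sine of the phase gives L = phase * plane.
Concretely: cos(phase) = \frac{\sqrt{3}}{2} gives phase = ±\frac{\pi}{6}, and since phase/sin(phase) is even the sign is immaterial: L = (phase/sin(phase)) * <R>_2 = (\frac{\pi}{3}) * <R>_2.
Answer: - \frac{2890 \pi}{23607} e_{12} - \frac{1150 \pi}{23607} e_{13} - \frac{79 \pi}{774} e_{23}


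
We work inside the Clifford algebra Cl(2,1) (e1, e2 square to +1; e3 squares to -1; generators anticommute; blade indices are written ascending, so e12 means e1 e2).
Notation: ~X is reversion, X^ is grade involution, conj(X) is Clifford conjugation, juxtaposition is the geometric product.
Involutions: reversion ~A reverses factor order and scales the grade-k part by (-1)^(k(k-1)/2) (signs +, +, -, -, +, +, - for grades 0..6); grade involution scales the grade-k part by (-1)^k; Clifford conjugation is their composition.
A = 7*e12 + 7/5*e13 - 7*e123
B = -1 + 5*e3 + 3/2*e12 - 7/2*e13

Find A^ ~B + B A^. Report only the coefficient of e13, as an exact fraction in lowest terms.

first term: 77/5 - 7*e1 - 49/2*e2 + 21/2*e3 - 42*e12 - 7/5*e13 - 133/5*e23 + 28*e123
second term: -77/5 + 7*e1 + 49/2*e2 - 21/2*e3 - 42*e12 - 7/5*e13 - 133/5*e23 + 28*e123
Answer: -14/5


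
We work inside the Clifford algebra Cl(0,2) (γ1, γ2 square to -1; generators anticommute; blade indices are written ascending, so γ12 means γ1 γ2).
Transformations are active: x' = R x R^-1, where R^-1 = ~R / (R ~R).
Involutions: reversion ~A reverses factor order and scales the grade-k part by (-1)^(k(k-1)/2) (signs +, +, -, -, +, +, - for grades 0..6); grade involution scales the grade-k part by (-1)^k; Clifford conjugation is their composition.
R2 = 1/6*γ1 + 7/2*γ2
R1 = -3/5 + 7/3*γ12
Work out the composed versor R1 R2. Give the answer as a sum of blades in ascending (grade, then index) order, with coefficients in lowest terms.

Distribute over the terms of R1 (each basis-blade product reordered to ascending indices, repeated generators contracted through their squares):
(-3/5) R2 = -1/10*γ1 - 21/10*γ2
(7/3*γ12) R2 = -49/6*γ1 + 7/18*γ2
Summing the partial products and collecting blades:
Answer: -124/15*γ1 - 77/45*γ2


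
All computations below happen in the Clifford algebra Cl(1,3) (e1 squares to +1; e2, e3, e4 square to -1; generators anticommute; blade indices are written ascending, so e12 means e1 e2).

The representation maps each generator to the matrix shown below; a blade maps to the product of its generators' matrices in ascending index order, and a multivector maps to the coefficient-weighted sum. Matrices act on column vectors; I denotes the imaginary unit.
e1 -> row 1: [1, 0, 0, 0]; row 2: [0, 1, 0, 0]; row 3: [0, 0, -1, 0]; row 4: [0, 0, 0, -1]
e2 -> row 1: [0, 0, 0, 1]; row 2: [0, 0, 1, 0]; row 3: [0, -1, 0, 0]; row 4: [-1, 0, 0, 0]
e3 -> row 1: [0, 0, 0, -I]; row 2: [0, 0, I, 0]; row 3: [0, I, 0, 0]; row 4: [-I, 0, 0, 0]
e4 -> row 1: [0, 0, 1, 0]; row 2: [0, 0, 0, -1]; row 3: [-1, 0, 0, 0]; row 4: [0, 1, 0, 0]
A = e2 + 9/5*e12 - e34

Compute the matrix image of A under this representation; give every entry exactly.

Bivector images (products of the table entries): rho(e12) = rho(e1)rho(e2) = row 1: [0, 0, 0, 1]; row 2: [0, 0, 1, 0]; row 3: [0, 1, 0, 0]; row 4: [1, 0, 0, 0]; rho(e34) = rho(e3)rho(e4) = row 1: [0, -I, 0, 0]; row 2: [-I, 0, 0, 0]; row 3: [0, 0, 0, -I]; row 4: [0, 0, -I, 0].
M = (1)*rho(e2) + (9/5)*rho(e12) + (-1)*rho(e34), summed entrywise:
Answer: row 1: [0, I, 0, 14/5]; row 2: [I, 0, 14/5, 0]; row 3: [0, 4/5, 0, I]; row 4: [4/5, 0, I, 0]


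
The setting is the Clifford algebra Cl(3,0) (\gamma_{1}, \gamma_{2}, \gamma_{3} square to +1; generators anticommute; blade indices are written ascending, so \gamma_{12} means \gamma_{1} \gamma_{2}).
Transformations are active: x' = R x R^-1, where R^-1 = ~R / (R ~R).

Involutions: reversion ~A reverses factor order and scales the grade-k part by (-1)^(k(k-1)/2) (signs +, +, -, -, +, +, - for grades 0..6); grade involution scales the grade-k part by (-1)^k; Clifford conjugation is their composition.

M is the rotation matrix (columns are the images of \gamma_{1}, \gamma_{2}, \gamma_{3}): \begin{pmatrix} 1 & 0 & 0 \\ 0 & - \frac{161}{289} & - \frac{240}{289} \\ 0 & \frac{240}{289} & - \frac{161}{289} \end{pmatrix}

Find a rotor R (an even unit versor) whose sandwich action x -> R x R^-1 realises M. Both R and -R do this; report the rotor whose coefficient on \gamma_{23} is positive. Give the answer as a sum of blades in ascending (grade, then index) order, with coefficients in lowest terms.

Method: write R = a + b12*\gamma_{12} + b13*\gamma_{13} + b23*\gamma_{23} with a^2 + b12^2 + b13^2 + b23^2 = 1 (so R^-1 = ~R). Expanding the columns R e_j ~R gives tr M = 4a^2 - 1 and, from the antisymmetric part, M21 - M12 = -4a*b12, M13 - M31 = 4a*b13, M32 - M23 = -4a*b23.
Here tr M = -\frac{33}{289}, so a^2 = (1 + tr M)/4 = \frac{64}{289} and a = ±\frac{8}{17}. Taking a = \frac{8}{17}: M21 - M12 = 0, M13 - M31 = 0, M32 - M23 = \frac{480}{289}, giving b12 = 0, b13 = 0, b23 = -\frac{15}{17}, i.e. R = \frac{8}{17} - \frac{15}{17} \gamma_{23}.
Its \gamma_{23} coefficient is negative, so report the other preimage -R.
Answer: -\frac{8}{17} + \frac{15}{17} \gamma_{23}. Sheet selection: the two-to-one cover makes ±R indistinguishable at the matrix level (trace -\frac{33}{289}), so uniqueness comes from the required sign on \gamma_{23}.


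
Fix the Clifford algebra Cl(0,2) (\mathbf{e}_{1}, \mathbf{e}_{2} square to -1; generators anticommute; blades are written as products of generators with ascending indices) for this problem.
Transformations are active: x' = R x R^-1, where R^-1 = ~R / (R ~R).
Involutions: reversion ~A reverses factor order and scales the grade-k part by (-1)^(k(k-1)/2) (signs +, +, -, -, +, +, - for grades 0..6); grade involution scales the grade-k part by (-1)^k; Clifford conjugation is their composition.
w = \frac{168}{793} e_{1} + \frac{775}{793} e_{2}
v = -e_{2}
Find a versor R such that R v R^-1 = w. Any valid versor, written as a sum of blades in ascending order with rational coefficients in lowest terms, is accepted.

Since q(v) = q(w) = -1, the sum R = v + w = \frac{168}{793} e_{1} - \frac{18}{793} e_{2} does the job whenever invertible.
Answer: \frac{168}{793} e_{1} - \frac{18}{793} e_{2}


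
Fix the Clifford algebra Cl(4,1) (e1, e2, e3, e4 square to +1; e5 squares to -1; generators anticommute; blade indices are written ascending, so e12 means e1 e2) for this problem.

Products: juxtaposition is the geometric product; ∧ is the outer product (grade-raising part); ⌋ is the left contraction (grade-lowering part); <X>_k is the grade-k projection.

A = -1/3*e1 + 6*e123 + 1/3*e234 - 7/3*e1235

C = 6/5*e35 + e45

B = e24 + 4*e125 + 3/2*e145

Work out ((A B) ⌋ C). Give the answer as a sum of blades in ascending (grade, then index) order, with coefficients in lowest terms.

step 1: -9*e3 - 4/3*e25 - 24*e35 - 1/2*e45 - 1/3*e124 - 6*e134 + 7/2*e234 - 1/2*e1235 + e1345 + 9*e2345
step 2: -293/10 - 54/5*e5
Answer: -293/10 - 54/5*e5


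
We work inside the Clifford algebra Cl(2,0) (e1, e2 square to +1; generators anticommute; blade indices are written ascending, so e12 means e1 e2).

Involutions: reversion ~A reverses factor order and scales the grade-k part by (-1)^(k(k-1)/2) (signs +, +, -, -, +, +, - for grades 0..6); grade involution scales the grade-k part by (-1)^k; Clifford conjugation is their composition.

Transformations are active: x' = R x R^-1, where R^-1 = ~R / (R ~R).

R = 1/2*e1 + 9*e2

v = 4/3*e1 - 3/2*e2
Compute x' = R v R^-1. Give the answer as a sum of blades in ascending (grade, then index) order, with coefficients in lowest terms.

~R = 1/2*e1 + 9*e2, and R ~R = 325/4, so R^-1 = ~R / (325/4).
R v = -77/6 - 51/4*e12
Answer: -1454/975*e1 - 873/650*e2


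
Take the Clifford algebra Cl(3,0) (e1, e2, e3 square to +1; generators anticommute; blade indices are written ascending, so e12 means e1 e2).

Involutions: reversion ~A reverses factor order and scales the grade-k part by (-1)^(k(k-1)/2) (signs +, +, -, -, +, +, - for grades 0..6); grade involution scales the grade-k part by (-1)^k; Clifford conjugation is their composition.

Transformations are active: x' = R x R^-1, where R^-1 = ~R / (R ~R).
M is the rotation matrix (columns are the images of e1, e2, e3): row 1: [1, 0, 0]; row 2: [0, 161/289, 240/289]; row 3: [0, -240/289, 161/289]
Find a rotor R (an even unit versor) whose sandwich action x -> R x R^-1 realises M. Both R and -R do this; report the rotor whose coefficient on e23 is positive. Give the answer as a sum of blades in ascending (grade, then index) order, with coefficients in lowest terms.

Method: write R = a + b12*e12 + b13*e13 + b23*e23 with a^2 + b12^2 + b13^2 + b23^2 = 1 (so R^-1 = ~R). Expanding the columns R e_j ~R gives tr M = 4a^2 - 1 and, from the antisymmetric part, M21 - M12 = -4a*b12, M13 - M31 = 4a*b13, M32 - M23 = -4a*b23.
Here tr M = 611/289, so a^2 = (1 + tr M)/4 = 225/289 and a = ±15/17. Taking a = 15/17: M21 - M12 = 0, M13 - M31 = 0, M32 - M23 = -480/289, giving b12 = 0, b13 = 0, b23 = 8/17, i.e. R = 15/17 + 8/17*e23.
Its e23 coefficient is already positive.
Answer: 15/17 + 8/17*e23. Uniqueness: Spin(3) -> SO(3) maps R and -R to the same rotation of trace 611/289; fixing the sign of the e23 coefficient removes the ambiguity.


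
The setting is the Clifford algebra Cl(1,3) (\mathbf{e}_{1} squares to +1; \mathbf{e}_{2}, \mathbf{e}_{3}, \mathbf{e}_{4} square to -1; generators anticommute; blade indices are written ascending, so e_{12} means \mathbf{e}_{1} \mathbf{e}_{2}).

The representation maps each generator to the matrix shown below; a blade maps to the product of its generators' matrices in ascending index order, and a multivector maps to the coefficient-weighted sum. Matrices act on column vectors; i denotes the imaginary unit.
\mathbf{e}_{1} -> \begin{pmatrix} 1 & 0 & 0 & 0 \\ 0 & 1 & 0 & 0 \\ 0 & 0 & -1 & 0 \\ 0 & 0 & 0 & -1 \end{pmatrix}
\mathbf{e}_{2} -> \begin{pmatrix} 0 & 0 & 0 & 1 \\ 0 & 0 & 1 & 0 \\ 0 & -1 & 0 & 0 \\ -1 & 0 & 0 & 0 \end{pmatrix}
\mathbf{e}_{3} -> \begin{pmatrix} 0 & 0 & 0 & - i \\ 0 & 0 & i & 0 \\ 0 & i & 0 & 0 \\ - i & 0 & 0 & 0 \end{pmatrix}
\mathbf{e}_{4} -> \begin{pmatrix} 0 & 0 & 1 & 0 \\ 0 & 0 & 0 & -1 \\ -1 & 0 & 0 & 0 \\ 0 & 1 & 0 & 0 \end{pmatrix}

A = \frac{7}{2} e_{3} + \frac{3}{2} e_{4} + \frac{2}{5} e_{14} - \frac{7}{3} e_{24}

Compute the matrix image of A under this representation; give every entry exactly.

Bivector images (products of the table entries): rho(e_{14}) = rho(\mathbf{e}_{1})rho(\mathbf{e}_{4}) = \begin{pmatrix} 0 & 0 & 1 & 0 \\ 0 & 0 & 0 & -1 \\ 1 & 0 & 0 & 0 \\ 0 & -1 & 0 & 0 \end{pmatrix}; rho(e_{24}) = rho(\mathbf{e}_{2})rho(\mathbf{e}_{4}) = \begin{pmatrix} 0 & 1 & 0 & 0 \\ -1 & 0 & 0 & 0 \\ 0 & 0 & 0 & 1 \\ 0 & 0 & -1 & 0 \end{pmatrix}.
M = (\frac{7}{2})*rho(e_{3}) + (\frac{3}{2})*rho(e_{4}) + (\frac{2}{5})*rho(e_{14}) + (-\frac{7}{3})*rho(e_{24}), summed entrywise:
Answer: \begin{pmatrix} 0 & - \frac{7}{3} & \frac{19}{10} & - \frac{7 i}{2} \\ \frac{7}{3} & 0 & \frac{7 i}{2} & - \frac{19}{10} \\ - \frac{11}{10} & \frac{7 i}{2} & 0 & - \frac{7}{3} \\ - \frac{7 i}{2} & \frac{11}{10} & \frac{7}{3} & 0 \end{pmatrix}


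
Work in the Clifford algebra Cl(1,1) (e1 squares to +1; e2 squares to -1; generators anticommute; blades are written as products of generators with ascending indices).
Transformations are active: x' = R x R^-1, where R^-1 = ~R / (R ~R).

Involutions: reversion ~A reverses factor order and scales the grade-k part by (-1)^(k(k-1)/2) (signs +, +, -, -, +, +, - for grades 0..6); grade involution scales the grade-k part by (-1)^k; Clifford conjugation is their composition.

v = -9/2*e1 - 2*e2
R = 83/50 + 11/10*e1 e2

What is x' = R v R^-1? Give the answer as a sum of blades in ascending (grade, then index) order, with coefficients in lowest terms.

~R = 83/50 - 11/10*e1 e2, and R ~R = 966/625, so R^-1 = ~R / (966/625).
R v = -527/100*e1 + 163/100*e2
Answer: -26353/3864*e1 + 21257/3864*e2


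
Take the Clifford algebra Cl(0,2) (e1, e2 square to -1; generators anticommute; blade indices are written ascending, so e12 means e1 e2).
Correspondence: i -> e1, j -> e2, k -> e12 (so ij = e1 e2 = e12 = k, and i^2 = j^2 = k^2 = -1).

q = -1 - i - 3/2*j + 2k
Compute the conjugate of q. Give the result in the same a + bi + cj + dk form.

In blades: q = -1 - e1 - 3/2*e2 + 2*e12.
Conjugation here is Clifford conjugation: the scalar is fixed and the grade-1 and grade-2 blades all flip sign, giving -1 + e1 + 3/2*e2 - 2*e12; translating back:
Answer: -1 + i + 3/2*j - 2k


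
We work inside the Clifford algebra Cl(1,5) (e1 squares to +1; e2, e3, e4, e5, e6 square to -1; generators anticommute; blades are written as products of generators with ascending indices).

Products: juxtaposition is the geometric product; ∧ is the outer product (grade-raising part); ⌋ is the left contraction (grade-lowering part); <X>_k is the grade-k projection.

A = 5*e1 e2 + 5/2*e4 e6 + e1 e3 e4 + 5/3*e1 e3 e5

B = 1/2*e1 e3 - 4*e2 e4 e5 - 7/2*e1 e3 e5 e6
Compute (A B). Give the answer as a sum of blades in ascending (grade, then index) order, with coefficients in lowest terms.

step 1: 1/2*e4 + 5/6*e5 + 35/6*e6 - 5/2*e2 e3 + 20*e1 e4 e5 + 10*e2 e5 e6 - 7/2*e4 e5 e6 - 20/3*e1 e2 e3 e4 + 4*e1 e2 e3 e5 - 35/4*e1 e3 e4 e5 + 5/4*e1 e3 e4 e6 + 35/2*e2 e3 e5 e6
Answer: 1/2*e4 + 5/6*e5 + 35/6*e6 - 5/2*e2 e3 + 20*e1 e4 e5 + 10*e2 e5 e6 - 7/2*e4 e5 e6 - 20/3*e1 e2 e3 e4 + 4*e1 e2 e3 e5 - 35/4*e1 e3 e4 e5 + 5/4*e1 e3 e4 e6 + 35/2*e2 e3 e5 e6


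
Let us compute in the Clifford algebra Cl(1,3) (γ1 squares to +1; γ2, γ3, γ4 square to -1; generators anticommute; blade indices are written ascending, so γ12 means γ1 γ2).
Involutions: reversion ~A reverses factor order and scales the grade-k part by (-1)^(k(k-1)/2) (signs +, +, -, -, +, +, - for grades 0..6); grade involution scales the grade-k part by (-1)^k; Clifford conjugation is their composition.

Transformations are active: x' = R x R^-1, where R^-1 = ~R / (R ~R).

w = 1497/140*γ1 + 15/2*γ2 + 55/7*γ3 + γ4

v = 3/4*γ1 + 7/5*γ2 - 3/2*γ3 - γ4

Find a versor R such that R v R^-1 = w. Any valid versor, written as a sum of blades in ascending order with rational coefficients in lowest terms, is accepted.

Take R = v + w = 801/70*γ1 + 89/10*γ2 + 89/14*γ3. Because q(v) = q(w) = -1859/400, conjugation by R sends v exactly to w.
Answer: 801/70*γ1 + 89/10*γ2 + 89/14*γ3


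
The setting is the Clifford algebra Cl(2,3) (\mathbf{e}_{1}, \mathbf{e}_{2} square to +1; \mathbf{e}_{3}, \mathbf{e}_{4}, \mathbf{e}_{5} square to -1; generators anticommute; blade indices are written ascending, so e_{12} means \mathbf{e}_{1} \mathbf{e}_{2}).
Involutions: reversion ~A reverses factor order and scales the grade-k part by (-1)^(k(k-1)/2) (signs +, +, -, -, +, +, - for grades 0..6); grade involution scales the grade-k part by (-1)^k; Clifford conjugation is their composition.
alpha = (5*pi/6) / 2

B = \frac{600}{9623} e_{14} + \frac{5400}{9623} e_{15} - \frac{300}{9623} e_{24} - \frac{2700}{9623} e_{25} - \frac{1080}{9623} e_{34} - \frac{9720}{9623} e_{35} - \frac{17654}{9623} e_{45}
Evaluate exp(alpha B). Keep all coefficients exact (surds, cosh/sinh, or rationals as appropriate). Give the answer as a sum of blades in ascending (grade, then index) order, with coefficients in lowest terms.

B^2 term by term: the squares give (\frac{600}{9623})^2*(e_{14})^2 + (\frac{5400}{9623})^2*(e_{15})^2 + (-\frac{300}{9623})^2*(e_{24})^2 + (-\frac{2700}{9623})^2*(e_{25})^2 + (-\frac{1080}{9623})^2*(e_{34})^2 + (-\frac{9720}{9623})^2*(e_{35})^2 + (-\frac{17654}{9623})^2*(e_{45})^2 = \frac{360000}{92602129}*(+1) + \frac{29160000}{92602129}*(+1) + \frac{90000}{92602129}*(+1) + \frac{7290000}{92602129}*(+1) + \frac{1166400}{92602129}*(-1) + \frac{94478400}{92602129}*(-1) + \frac{311663716}{92602129}*(-1) = -4 (each basis 2-blade squares to minus the product of its generators' squares); cross terms between blades sharing an index anticommute and cancel; the commuting (index-disjoint) pairs give grade-4 terms 2*c*c'*(blade product), which cancel blade by blade — e_{1245}: \frac{3240000}{92602129} - \frac{3240000}{92602129} = 0; e_{1345}: \frac{11664000}{92602129} - \frac{11664000}{92602129} = 0; e_{2345}: -\frac{5832000}{92602129} + \frac{5832000}{92602129} = 0 — confirming B is simple. So B^2 = -4.
B^2 = -4 — the negative square puts this in the circular regime; l = 2, alpha*l = \frac{5 \pi}{6}, so exp(alpha B) = cos(\frac{5 \pi}{6}) + (sin(\frac{5 \pi}{6})/2)*B = - \frac{\sqrt{3}}{2} + (\frac{1}{4})*B.
Answer: - \frac{\sqrt{3}}{2} + \frac{150}{9623} e_{14} + \frac{1350}{9623} e_{15} - \frac{75}{9623} e_{24} - \frac{675}{9623} e_{25} - \frac{270}{9623} e_{34} - \frac{2430}{9623} e_{35} - \frac{8827}{19246} e_{45}


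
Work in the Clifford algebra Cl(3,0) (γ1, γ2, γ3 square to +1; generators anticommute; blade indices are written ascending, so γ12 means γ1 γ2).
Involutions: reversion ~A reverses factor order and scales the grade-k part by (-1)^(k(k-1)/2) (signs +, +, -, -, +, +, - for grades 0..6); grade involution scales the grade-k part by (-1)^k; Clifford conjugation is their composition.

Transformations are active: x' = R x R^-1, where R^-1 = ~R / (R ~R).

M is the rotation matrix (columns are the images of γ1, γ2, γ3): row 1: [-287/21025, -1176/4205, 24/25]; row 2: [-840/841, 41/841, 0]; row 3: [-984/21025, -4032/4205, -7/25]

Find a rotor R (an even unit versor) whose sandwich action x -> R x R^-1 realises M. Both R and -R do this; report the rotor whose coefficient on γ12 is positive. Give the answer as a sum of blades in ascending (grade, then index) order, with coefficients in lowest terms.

Method: write R = a + b12*γ12 + b13*γ13 + b23*γ23 with a^2 + b12^2 + b13^2 + b23^2 = 1 (so R^-1 = ~R). Expanding the columns R e_j ~R gives tr M = 4a^2 - 1 and, from the antisymmetric part, M21 - M12 = -4a*b12, M13 - M31 = 4a*b13, M32 - M23 = -4a*b23.
Here tr M = -5149/21025, so a^2 = (1 + tr M)/4 = 3969/21025 and a = ±63/145. Taking a = 63/145: M21 - M12 = -3024/4205, M13 - M31 = 21168/21025, M32 - M23 = -4032/4205, giving b12 = 12/29, b13 = 84/145, b23 = 16/29, i.e. R = 63/145 + 12/29*γ12 + 84/145*γ13 + 16/29*γ23.
Its γ12 coefficient is already positive.
Answer: 63/145 + 12/29*γ12 + 84/145*γ13 + 16/29*γ23. Sheet selection: the two-to-one cover makes ±R indistinguishable at the matrix level (trace -5149/21025), so uniqueness comes from the required sign on γ12.


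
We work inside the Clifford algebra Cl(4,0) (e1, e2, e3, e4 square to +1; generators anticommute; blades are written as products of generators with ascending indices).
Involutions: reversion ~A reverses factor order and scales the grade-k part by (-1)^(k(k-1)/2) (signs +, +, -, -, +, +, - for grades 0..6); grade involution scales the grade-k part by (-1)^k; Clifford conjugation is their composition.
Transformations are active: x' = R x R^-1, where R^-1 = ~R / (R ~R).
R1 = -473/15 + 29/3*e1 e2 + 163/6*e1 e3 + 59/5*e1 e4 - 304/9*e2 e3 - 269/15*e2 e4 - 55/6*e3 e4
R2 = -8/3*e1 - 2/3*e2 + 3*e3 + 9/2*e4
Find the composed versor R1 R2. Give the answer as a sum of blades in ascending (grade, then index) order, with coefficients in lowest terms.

Distribute over the terms of R2 (each basis-blade product reordered to ascending indices, repeated generators contracted through their squares):
R1 (-8/3*e1) = 3784/45*e1 + 232/9*e2 + 652/9*e3 + 472/15*e4 + 2432/27*e1 e2 e3 + 2152/45*e1 e2 e4 + 220/9*e1 e3 e4
R1 (-2/3*e2) = -58/9*e1 + 946/45*e2 - 608/27*e3 - 538/45*e4 + 163/9*e1 e2 e3 + 118/15*e1 e2 e4 + 55/9*e2 e3 e4
R1 (3*e3) = 163/2*e1 - 304/3*e2 - 473/5*e3 + 55/2*e4 + 29*e1 e2 e3 - 177/5*e1 e3 e4 + 269/5*e2 e3 e4
R1 (9/2*e4) = 531/10*e1 - 807/10*e2 - 165/4*e3 - 1419/10*e4 + 87/2*e1 e2 e4 + 489/4*e1 e3 e4 - 152*e2 e3 e4
Summing the partial products and collecting blades:
Answer: 9551/45*e1 - 4057/30*e2 - 46399/540*e3 - 854/9*e4 + 3704/27*e1 e2 e3 + 8927/90*e1 e2 e4 + 20033/180*e1 e3 e4 - 4144/45*e2 e3 e4


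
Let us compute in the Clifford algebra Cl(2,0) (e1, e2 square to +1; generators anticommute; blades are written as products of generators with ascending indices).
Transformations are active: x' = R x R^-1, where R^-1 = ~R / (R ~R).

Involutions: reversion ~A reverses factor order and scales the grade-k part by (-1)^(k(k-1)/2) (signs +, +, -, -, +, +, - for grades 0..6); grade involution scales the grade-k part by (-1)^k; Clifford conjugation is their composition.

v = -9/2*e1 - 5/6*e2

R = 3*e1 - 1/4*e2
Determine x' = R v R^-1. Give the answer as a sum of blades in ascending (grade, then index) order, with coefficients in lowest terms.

~R = 3*e1 - 1/4*e2, and R ~R = 145/16, so R^-1 = ~R / (145/16).
R v = -319/24 - 29/8*e1 e2
Answer: -43/10*e1 + 47/30*e2


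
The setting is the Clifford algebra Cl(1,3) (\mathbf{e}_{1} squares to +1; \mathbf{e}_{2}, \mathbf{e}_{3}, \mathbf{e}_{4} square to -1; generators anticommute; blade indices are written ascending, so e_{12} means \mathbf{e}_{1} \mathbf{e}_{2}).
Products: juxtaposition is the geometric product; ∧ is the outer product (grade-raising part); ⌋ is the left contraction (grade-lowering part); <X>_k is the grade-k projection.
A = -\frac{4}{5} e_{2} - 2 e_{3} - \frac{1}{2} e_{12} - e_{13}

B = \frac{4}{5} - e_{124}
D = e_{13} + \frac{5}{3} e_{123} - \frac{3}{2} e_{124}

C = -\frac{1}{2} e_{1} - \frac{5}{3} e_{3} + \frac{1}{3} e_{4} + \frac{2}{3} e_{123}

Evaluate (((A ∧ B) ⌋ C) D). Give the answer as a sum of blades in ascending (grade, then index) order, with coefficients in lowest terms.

step 1: -\frac{16}{25} e_{2} - \frac{8}{5} e_{3} - \frac{2}{5} e_{12} - \frac{4}{5} e_{13} + 2 e_{1234}
step 2: -\frac{8}{3} + \frac{8}{15} e_{2} - \frac{4}{15} e_{3} + \frac{16}{15} e_{12} - \frac{32}{75} e_{13}
step 3: -\frac{32}{75} - \frac{4}{15} e_{1} + \frac{32}{45} e_{2} + \frac{16}{9} e_{3} - \frac{8}{5} e_{4} + \frac{4}{9} e_{12} - \frac{16}{9} e_{13} - \frac{4}{5} e_{14} - \frac{16}{15} e_{23} - \frac{224}{45} e_{123} + 4 e_{124} + \frac{16}{25} e_{234} + \frac{2}{5} e_{1234}
Answer: -\frac{32}{75} - \frac{4}{15} e_{1} + \frac{32}{45} e_{2} + \frac{16}{9} e_{3} - \frac{8}{5} e_{4} + \frac{4}{9} e_{12} - \frac{16}{9} e_{13} - \frac{4}{5} e_{14} - \frac{16}{15} e_{23} - \frac{224}{45} e_{123} + 4 e_{124} + \frac{16}{25} e_{234} + \frac{2}{5} e_{1234}


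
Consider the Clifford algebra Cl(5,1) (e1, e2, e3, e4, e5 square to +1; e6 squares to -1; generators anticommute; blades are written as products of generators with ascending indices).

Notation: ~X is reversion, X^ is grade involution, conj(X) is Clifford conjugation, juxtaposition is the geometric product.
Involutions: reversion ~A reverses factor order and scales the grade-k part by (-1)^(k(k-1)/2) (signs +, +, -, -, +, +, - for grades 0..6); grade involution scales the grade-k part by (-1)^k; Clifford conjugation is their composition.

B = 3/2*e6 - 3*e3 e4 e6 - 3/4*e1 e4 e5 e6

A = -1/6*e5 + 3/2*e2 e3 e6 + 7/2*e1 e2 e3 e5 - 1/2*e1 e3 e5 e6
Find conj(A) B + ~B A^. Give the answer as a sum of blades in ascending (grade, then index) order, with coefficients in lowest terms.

first term: -9/4*e2 e3 + 9/2*e2 e4 - 3/8*e3 e4 + 1/4*e5 e6 + 3/4*e1 e3 e5 - 3/2*e1 e4 e5 - 1/8*e1 e4 e6 - 21/8*e2 e3 e4 e6 - 1/2*e3 e4 e5 e6 - 9/8*e1 e2 e3 e4 e5 + 21/4*e1 e2 e3 e5 e6 - 21/2*e1 e2 e4 e5 e6
second term: 9/4*e2 e3 - 9/2*e2 e4 + 3/8*e3 e4 - 1/4*e5 e6 - 3/4*e1 e3 e5 + 3/2*e1 e4 e5 + 1/8*e1 e4 e6 - 21/8*e2 e3 e4 e6 - 1/2*e3 e4 e5 e6 - 9/8*e1 e2 e3 e4 e5 + 21/4*e1 e2 e3 e5 e6 - 21/2*e1 e2 e4 e5 e6
Answer: -21/4*e2 e3 e4 e6 - e3 e4 e5 e6 - 9/4*e1 e2 e3 e4 e5 + 21/2*e1 e2 e3 e5 e6 - 21*e1 e2 e4 e5 e6


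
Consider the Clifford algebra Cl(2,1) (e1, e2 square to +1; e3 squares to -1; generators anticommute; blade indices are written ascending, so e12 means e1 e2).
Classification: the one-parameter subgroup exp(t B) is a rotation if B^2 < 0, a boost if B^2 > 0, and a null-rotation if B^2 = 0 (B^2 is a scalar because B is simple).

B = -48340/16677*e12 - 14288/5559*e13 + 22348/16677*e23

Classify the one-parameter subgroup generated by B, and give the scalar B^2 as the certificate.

B^2 term by term: the squares give (-48340/16677)^2*(e12)^2 + (-14288/5559)^2*(e13)^2 + (22348/16677)^2*(e23)^2 = 2336755600/278122329*(-1) + 204146944/30902481*(+1) + 499433104/278122329*(+1) = 0 (each basis 2-blade squares to minus the product of its generators' squares); cross terms between blades sharing an index anticommute and cancel. So B^2 = 0.
Answer: null-rotation, certificate B^2 = 0. The invariant at work: B^2 = 0 is unchanged by conjugation, hence its sign classifies the subgroup whatever basis B is written in.


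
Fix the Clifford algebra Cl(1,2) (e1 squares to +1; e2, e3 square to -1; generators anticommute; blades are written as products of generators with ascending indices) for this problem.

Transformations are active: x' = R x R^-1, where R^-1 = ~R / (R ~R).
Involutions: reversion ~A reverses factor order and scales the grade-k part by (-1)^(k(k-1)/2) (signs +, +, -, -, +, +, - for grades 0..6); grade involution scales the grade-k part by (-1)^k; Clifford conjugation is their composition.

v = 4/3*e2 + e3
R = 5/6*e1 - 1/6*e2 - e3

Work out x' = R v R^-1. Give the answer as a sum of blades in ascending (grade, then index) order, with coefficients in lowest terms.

~R = 5/6*e1 - 1/6*e2 - e3, and R ~R = -1/3, so R^-1 = ~R / (-1/3).
R v = 11/9 + 10/9*e1 e2 + 5/6*e1 e3 + 7/6*e2 e3
Answer: -55/9*e1 - 1/9*e2 + 19/3*e3


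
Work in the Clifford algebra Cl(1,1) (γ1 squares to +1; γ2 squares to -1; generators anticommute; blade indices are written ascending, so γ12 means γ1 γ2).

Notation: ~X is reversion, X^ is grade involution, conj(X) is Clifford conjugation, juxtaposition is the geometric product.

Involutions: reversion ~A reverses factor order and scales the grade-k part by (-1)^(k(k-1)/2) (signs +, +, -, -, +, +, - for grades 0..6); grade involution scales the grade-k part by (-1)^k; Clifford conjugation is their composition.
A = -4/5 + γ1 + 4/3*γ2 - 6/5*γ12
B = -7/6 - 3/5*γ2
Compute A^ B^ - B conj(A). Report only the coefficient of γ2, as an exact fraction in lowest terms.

first term: 26/15 + 283/150*γ1 + 242/225*γ2 + 4/5*γ12
second term: 2/15 + 67/150*γ1 + 458/225*γ2 - 2*γ12
Answer: -24/25


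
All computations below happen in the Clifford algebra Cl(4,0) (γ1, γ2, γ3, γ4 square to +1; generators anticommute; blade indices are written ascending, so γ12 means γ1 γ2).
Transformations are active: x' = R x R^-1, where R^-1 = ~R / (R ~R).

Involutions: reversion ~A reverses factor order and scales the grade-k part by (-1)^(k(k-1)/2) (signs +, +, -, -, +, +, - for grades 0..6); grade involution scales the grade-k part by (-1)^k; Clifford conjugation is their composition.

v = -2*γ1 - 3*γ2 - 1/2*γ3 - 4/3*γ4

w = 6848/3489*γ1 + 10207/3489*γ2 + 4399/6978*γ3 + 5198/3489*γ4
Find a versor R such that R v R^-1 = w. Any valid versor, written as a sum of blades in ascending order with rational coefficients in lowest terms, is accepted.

Take R = v + w = -130/3489*γ1 - 260/3489*γ2 + 455/3489*γ3 + 182/1163*γ4. Because q(v) = q(w) = 541/36, conjugation by R sends v exactly to w.
Answer: -130/3489*γ1 - 260/3489*γ2 + 455/3489*γ3 + 182/1163*γ4


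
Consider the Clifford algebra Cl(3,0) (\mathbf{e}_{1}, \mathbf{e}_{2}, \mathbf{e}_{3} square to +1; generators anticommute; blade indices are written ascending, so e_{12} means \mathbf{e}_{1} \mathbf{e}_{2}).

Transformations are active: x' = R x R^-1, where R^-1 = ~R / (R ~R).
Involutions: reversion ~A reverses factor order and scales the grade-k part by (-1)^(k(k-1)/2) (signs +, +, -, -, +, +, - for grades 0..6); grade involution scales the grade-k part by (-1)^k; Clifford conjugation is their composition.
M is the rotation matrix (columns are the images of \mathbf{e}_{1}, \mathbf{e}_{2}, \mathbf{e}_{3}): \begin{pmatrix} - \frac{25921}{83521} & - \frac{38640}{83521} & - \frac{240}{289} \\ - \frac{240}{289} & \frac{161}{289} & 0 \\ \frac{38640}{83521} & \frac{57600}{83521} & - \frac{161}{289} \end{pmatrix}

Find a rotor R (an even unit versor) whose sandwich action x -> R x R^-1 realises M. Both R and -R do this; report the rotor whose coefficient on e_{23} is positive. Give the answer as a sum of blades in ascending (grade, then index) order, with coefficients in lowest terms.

Method: write R = a + b12*e_{12} + b13*e_{13} + b23*e_{23} with a^2 + b12^2 + b13^2 + b23^2 = 1 (so R^-1 = ~R). Expanding the columns R e_j ~R gives tr M = 4a^2 - 1 and, from the antisymmetric part, M21 - M12 = -4a*b12, M13 - M31 = 4a*b13, M32 - M23 = -4a*b23.
Here tr M = -\frac{25921}{83521}, so a^2 = (1 + tr M)/4 = \frac{14400}{83521} and a = ±\frac{120}{289}. Taking a = \frac{120}{289}: M21 - M12 = -\frac{30720}{83521}, M13 - M31 = -\frac{108000}{83521}, M32 - M23 = \frac{57600}{83521}, giving b12 = \frac{64}{289}, b13 = -\frac{225}{289}, b23 = -\frac{120}{289}, i.e. R = \frac{120}{289} + \frac{64}{289} e_{12} - \frac{225}{289} e_{13} - \frac{120}{289} e_{23}.
Its e_{23} coefficient is negative, so report the other preimage -R.
Answer: -\frac{120}{289} - \frac{64}{289} e_{12} + \frac{225}{289} e_{13} + \frac{120}{289} e_{23}. Sheet selection: the two-to-one cover makes ±R indistinguishable at the matrix level (trace -\frac{25921}{83521}), so uniqueness comes from the required sign on e_{23}.


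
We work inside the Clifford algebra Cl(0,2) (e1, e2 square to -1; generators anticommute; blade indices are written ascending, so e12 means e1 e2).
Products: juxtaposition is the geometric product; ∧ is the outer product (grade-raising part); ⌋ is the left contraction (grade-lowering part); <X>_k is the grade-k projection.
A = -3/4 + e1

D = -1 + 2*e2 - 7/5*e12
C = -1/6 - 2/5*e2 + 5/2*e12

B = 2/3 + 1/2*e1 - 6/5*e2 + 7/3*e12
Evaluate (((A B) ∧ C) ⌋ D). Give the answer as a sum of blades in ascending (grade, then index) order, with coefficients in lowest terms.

step 1: -1 + 7/24*e1 - 43/30*e2 - 59/20*e12
step 2: 1/6 - 7/144*e1 + 23/36*e2 - 17/8*e12
step 3: -1591/360 - 161/180*e1 + 191/720*e2 - 7/30*e12
Answer: -1591/360 - 161/180*e1 + 191/720*e2 - 7/30*e12
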